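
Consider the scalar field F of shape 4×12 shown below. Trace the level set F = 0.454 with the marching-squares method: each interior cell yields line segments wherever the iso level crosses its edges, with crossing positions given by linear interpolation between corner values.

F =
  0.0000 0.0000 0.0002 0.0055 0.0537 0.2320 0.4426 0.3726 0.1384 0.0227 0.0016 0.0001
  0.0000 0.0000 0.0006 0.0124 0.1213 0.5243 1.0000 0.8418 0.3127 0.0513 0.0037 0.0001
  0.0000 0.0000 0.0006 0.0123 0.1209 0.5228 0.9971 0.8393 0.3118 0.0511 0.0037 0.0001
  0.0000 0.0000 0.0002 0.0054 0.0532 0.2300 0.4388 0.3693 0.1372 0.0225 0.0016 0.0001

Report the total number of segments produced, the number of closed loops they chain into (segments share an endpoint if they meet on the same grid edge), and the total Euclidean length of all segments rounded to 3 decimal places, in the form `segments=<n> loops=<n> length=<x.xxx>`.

cell (0,4): code 0100 → (0.759,5.000)–(1.000,4.826)
cell (0,5): code 1100 → (0.020,6.000)–(0.759,5.000)
cell (0,6): code 1100 → (0.173,7.000)–(0.020,6.000)
cell (0,7): code 1000 → (1.000,7.733)–(0.173,7.000)
cell (1,4): code 0110 → (1.000,4.826)–(2.000,4.829)
cell (1,7): code 1001 → (2.000,7.730)–(1.000,7.733)
cell (2,4): code 0010 → (2.000,4.829)–(2.235,5.000)
cell (2,5): code 0011 → (2.235,5.000)–(2.973,6.000)
cell (2,6): code 0011 → (2.973,6.000)–(2.820,7.000)
cell (2,7): code 0001 → (2.820,7.000)–(2.000,7.730)
total: 10 segments, chained into 1 closed loop(s), length Σ = 9.299958

segments=10 loops=1 length=9.300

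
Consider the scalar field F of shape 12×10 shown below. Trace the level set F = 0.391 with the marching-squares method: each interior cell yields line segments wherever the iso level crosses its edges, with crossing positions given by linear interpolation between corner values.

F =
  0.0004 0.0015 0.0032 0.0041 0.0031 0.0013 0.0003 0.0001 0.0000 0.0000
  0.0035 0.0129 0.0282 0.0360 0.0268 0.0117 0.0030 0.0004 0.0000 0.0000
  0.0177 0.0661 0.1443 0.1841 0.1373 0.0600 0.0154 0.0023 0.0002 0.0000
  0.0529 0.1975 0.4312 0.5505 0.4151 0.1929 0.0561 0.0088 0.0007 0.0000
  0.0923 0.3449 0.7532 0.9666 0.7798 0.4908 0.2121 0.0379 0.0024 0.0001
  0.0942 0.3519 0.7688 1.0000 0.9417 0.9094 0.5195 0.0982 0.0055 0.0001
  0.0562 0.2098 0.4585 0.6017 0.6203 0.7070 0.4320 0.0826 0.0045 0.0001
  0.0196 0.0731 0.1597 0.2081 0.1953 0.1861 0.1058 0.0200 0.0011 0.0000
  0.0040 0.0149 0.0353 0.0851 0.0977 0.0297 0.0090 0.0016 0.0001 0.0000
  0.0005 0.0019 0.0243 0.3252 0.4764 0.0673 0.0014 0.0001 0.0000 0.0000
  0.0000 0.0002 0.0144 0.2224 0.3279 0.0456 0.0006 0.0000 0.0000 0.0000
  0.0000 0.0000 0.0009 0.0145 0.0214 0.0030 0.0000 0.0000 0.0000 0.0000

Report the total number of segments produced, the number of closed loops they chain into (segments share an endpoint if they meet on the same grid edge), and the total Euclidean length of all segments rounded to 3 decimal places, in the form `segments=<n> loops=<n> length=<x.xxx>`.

cell (2,1): code 0100 → (2.860,2.000)–(3.000,1.828)
cell (2,2): code 1100 → (2.565,3.000)–(2.860,2.000)
cell (2,3): code 1100 → (2.913,4.000)–(2.565,3.000)
cell (2,4): code 1000 → (3.000,4.108)–(2.913,4.000)
cell (3,1): code 0110 → (3.000,1.828)–(4.000,1.113)
cell (3,4): code 1101 → (3.665,5.000)–(3.000,4.108)
cell (3,5): code 1000 → (4.000,5.358)–(3.665,5.000)
cell (4,1): code 0110 → (4.000,1.113)–(5.000,1.094)
cell (4,5): code 1101 → (4.582,6.000)–(4.000,5.358)
cell (4,6): code 1000 → (5.000,6.305)–(4.582,6.000)
cell (5,1): code 0110 → (5.000,1.094)–(6.000,1.729)
cell (5,6): code 1001 → (6.000,6.117)–(5.000,6.305)
cell (6,1): code 0010 → (6.000,1.729)–(6.226,2.000)
cell (6,2): code 0011 → (6.226,2.000)–(6.535,3.000)
cell (6,3): code 0011 → (6.535,3.000)–(6.540,4.000)
cell (6,4): code 0011 → (6.540,4.000)–(6.607,5.000)
cell (6,5): code 0011 → (6.607,5.000)–(6.126,6.000)
cell (6,6): code 0001 → (6.126,6.000)–(6.000,6.117)
cell (8,3): code 0100 → (8.774,4.000)–(9.000,3.435)
cell (8,4): code 1000 → (9.000,4.209)–(8.774,4.000)
cell (9,3): code 0010 → (9.000,3.435)–(9.575,4.000)
cell (9,4): code 0001 → (9.575,4.000)–(9.000,4.209)
total: 22 segments, chained into 2 closed loop(s), length Σ = 16.897496

segments=22 loops=2 length=16.897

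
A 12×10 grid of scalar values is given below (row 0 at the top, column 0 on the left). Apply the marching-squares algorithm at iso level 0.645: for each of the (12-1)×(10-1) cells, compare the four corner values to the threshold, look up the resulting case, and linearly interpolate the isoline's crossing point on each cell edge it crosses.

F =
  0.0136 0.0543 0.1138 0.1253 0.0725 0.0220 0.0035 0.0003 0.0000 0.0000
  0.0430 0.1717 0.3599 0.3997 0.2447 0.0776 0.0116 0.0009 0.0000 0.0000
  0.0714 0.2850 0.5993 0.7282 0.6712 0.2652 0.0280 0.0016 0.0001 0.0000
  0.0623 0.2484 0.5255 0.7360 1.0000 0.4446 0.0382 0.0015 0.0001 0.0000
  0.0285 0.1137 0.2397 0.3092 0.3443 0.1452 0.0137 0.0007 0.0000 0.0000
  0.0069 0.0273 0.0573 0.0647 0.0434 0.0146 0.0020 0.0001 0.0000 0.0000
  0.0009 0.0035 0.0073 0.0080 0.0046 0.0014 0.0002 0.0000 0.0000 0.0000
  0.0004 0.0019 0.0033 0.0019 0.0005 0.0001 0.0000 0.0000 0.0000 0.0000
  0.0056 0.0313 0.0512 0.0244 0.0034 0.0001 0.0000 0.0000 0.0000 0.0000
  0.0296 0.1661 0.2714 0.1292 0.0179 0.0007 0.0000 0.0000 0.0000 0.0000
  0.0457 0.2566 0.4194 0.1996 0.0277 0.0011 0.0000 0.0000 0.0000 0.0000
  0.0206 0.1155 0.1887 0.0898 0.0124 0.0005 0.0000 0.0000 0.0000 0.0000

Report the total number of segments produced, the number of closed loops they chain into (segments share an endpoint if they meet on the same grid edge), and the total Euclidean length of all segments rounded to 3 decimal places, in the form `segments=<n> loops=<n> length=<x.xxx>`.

cell (1,2): code 0100 → (1.747,3.000)–(2.000,2.355)
cell (1,3): code 1100 → (1.939,4.000)–(1.747,3.000)
cell (1,4): code 1000 → (2.000,4.065)–(1.939,4.000)
cell (2,2): code 0110 → (2.000,2.355)–(3.000,2.568)
cell (2,4): code 1001 → (3.000,4.639)–(2.000,4.065)
cell (3,2): code 0010 → (3.000,2.568)–(3.213,3.000)
cell (3,3): code 0011 → (3.213,3.000)–(3.541,4.000)
cell (3,4): code 0001 → (3.541,4.000)–(3.000,4.639)
total: 8 segments, chained into 1 closed loop(s), length Σ = 6.348682

segments=8 loops=1 length=6.349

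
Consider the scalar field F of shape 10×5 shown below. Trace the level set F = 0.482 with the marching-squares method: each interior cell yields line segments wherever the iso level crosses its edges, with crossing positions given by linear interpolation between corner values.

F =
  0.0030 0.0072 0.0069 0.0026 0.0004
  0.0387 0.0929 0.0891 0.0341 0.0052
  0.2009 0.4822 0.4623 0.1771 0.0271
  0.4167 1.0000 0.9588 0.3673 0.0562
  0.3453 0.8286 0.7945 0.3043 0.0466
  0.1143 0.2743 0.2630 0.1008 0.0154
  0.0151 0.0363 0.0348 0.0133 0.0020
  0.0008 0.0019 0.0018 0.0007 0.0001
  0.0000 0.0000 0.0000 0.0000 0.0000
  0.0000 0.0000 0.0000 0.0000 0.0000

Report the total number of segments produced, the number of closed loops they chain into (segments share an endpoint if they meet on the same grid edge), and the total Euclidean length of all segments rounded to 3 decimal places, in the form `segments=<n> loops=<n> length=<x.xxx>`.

cell (1,0): code 0100 → (1.999,1.000)–(2.000,0.999)
cell (1,1): code 1000 → (2.000,1.010)–(1.999,1.000)
cell (2,0): code 0110 → (2.000,0.999)–(3.000,0.112)
cell (2,1): code 1101 → (2.040,2.000)–(2.000,1.010)
cell (2,2): code 1000 → (3.000,2.806)–(2.040,2.000)
cell (3,0): code 0110 → (3.000,0.112)–(4.000,0.283)
cell (3,2): code 1001 → (4.000,2.637)–(3.000,2.806)
cell (4,0): code 0010 → (4.000,0.283)–(4.625,1.000)
cell (4,1): code 0011 → (4.625,1.000)–(4.588,2.000)
cell (4,2): code 0001 → (4.588,2.000)–(4.000,2.637)
total: 10 segments, chained into 1 closed loop(s), length Σ = 8.440416

segments=10 loops=1 length=8.440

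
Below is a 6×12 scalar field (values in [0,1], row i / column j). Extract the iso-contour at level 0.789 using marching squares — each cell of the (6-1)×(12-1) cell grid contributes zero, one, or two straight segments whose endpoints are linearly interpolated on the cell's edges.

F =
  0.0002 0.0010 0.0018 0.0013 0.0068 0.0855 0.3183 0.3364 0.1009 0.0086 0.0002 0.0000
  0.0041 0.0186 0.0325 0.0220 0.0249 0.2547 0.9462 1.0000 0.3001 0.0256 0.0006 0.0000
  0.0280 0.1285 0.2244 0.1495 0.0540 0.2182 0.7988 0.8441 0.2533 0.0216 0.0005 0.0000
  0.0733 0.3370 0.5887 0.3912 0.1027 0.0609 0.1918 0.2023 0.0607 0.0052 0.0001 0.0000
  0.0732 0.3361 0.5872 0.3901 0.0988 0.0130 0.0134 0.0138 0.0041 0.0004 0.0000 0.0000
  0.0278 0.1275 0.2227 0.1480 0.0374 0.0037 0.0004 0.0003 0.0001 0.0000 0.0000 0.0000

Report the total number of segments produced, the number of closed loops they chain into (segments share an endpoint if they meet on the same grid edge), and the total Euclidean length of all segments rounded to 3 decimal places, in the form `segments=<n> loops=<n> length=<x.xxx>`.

segments=8 loops=1 length=4.975

cell (0,5): code 0100 → (0.750,6.000)–(1.000,5.773)
cell (0,6): code 1100 → (0.682,7.000)–(0.750,6.000)
cell (0,7): code 1000 → (1.000,7.301)–(0.682,7.000)
cell (1,5): code 0110 → (1.000,5.773)–(2.000,5.983)
cell (1,7): code 1001 → (2.000,7.093)–(1.000,7.301)
cell (2,5): code 0010 → (2.000,5.983)–(2.016,6.000)
cell (2,6): code 0011 → (2.016,6.000)–(2.086,7.000)
cell (2,7): code 0001 → (2.086,7.000)–(2.000,7.093)
total: 8 segments, chained into 1 closed loop(s), length Σ = 4.974511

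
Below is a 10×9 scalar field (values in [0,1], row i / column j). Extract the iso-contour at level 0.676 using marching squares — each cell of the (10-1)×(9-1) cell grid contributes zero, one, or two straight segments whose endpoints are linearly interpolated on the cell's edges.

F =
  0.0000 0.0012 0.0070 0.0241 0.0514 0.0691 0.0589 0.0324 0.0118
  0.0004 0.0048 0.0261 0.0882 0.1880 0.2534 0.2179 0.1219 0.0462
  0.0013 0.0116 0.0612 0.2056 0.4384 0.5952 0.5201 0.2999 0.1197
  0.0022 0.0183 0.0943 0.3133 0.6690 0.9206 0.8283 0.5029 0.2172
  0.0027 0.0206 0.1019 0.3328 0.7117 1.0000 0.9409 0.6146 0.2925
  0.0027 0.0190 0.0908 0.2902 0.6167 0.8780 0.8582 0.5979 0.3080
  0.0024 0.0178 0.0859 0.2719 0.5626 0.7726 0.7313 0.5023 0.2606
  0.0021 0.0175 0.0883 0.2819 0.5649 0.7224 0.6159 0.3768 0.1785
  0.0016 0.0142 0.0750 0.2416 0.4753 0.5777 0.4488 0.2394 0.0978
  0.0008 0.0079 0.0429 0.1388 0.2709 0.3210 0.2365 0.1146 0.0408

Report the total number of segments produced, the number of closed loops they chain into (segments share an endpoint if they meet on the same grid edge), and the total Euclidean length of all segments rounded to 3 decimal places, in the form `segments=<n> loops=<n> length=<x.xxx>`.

cell (2,4): code 0100 → (2.248,5.000)–(3.000,4.028)
cell (2,5): code 1100 → (2.506,6.000)–(2.248,5.000)
cell (2,6): code 1000 → (3.000,6.468)–(2.506,6.000)
cell (3,3): code 0100 → (3.164,4.000)–(4.000,3.906)
cell (3,4): code 1110 → (3.000,4.028)–(3.164,4.000)
cell (3,6): code 1001 → (4.000,6.812)–(3.000,6.468)
cell (4,3): code 0010 → (4.000,3.906)–(4.376,4.000)
cell (4,4): code 0111 → (4.376,4.000)–(5.000,4.227)
cell (4,6): code 1001 → (5.000,6.700)–(4.000,6.812)
cell (5,4): code 0110 → (5.000,4.227)–(6.000,4.540)
cell (5,6): code 1001 → (6.000,6.241)–(5.000,6.700)
cell (6,4): code 0110 → (6.000,4.540)–(7.000,4.705)
cell (6,5): code 1011 → (7.000,5.436)–(6.479,6.000)
cell (6,6): code 0001 → (6.479,6.000)–(6.000,6.241)
cell (7,4): code 0010 → (7.000,4.705)–(7.321,5.000)
cell (7,5): code 0001 → (7.321,5.000)–(7.000,5.436)
total: 16 segments, chained into 1 closed loop(s), length Σ = 12.507540

segments=16 loops=1 length=12.508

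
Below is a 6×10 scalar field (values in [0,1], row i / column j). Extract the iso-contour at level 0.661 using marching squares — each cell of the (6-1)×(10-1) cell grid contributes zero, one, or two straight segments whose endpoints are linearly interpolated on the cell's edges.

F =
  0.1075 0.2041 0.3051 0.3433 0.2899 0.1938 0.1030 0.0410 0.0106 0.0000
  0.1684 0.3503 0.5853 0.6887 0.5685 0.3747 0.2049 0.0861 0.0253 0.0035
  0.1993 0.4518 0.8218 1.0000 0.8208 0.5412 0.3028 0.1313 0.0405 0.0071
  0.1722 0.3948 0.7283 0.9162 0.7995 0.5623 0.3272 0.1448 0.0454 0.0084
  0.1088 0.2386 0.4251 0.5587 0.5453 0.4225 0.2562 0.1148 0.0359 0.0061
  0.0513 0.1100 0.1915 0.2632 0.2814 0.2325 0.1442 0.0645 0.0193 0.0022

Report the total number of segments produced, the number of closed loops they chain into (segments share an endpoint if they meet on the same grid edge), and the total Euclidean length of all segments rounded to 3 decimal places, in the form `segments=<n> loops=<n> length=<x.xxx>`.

cell (0,2): code 0100 → (0.920,3.000)–(1.000,2.732)
cell (0,3): code 1000 → (1.000,3.230)–(0.920,3.000)
cell (1,1): code 0100 → (1.320,2.000)–(2.000,1.565)
cell (1,2): code 1110 → (1.000,2.732)–(1.320,2.000)
cell (1,3): code 1101 → (1.367,4.000)–(1.000,3.230)
cell (1,4): code 1000 → (2.000,4.572)–(1.367,4.000)
cell (2,1): code 0110 → (2.000,1.565)–(3.000,1.798)
cell (2,4): code 1001 → (3.000,4.584)–(2.000,4.572)
cell (3,1): code 0010 → (3.000,1.798)–(3.222,2.000)
cell (3,2): code 0011 → (3.222,2.000)–(3.714,3.000)
cell (3,3): code 0011 → (3.714,3.000)–(3.545,4.000)
cell (3,4): code 0001 → (3.545,4.000)–(3.000,4.584)
total: 12 segments, chained into 1 closed loop(s), length Σ = 9.089175

segments=12 loops=1 length=9.089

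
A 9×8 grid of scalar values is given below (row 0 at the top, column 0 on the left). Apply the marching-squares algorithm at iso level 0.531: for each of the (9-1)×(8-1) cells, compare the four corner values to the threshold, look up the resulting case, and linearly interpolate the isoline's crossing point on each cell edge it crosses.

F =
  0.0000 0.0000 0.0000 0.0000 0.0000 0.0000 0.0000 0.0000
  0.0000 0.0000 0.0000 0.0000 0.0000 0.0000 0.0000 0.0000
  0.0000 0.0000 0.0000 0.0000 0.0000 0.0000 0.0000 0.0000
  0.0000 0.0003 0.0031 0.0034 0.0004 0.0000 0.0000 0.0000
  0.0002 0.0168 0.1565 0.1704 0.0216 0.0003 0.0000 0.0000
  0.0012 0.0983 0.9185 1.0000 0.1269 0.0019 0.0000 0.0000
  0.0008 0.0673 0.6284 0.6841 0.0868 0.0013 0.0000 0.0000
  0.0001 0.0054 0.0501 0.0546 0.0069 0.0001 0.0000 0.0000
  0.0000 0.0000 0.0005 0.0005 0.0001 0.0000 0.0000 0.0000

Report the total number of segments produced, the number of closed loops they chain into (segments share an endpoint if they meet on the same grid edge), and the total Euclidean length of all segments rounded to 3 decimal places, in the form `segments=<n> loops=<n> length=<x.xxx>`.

cell (4,1): code 0100 → (4.491,2.000)–(5.000,1.528)
cell (4,2): code 1100 → (4.435,3.000)–(4.491,2.000)
cell (4,3): code 1000 → (5.000,3.537)–(4.435,3.000)
cell (5,1): code 0110 → (5.000,1.528)–(6.000,1.826)
cell (5,3): code 1001 → (6.000,3.256)–(5.000,3.537)
cell (6,1): code 0010 → (6.000,1.826)–(6.168,2.000)
cell (6,2): code 0011 → (6.168,2.000)–(6.243,3.000)
cell (6,3): code 0001 → (6.243,3.000)–(6.000,3.256)
total: 8 segments, chained into 1 closed loop(s), length Σ = 6.155968

segments=8 loops=1 length=6.156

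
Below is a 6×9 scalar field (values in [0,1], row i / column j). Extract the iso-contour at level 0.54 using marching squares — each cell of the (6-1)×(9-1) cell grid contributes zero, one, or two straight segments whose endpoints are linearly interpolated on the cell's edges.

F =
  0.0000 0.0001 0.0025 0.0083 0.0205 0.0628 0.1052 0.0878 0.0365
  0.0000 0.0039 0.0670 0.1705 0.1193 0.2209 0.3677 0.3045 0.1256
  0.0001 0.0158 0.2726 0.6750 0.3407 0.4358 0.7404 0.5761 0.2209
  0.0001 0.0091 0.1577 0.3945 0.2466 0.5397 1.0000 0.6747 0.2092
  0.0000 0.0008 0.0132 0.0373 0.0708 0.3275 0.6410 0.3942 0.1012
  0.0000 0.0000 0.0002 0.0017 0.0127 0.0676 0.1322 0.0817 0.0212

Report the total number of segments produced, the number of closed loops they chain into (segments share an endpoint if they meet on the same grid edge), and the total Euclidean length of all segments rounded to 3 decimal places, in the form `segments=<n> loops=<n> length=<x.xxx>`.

segments=14 loops=2 length=9.687

cell (1,2): code 0100 → (1.732,3.000)–(2.000,2.665)
cell (1,3): code 1000 → (2.000,3.404)–(1.732,3.000)
cell (1,5): code 0100 → (1.462,6.000)–(2.000,5.342)
cell (1,6): code 1100 → (1.867,7.000)–(1.462,6.000)
cell (1,7): code 1000 → (2.000,7.102)–(1.867,7.000)
cell (2,2): code 0010 → (2.000,2.665)–(2.481,3.000)
cell (2,3): code 0001 → (2.481,3.000)–(2.000,3.404)
cell (2,5): code 0110 → (2.000,5.342)–(3.000,5.001)
cell (2,7): code 1001 → (3.000,7.289)–(2.000,7.102)
cell (3,5): code 0110 → (3.000,5.001)–(4.000,5.678)
cell (3,6): code 1011 → (4.000,6.409)–(3.480,7.000)
cell (3,7): code 0001 → (3.480,7.000)–(3.000,7.289)
cell (4,5): code 0010 → (4.000,5.678)–(4.199,6.000)
cell (4,6): code 0001 → (4.199,6.000)–(4.000,6.409)
total: 14 segments, chained into 2 closed loop(s), length Σ = 9.686993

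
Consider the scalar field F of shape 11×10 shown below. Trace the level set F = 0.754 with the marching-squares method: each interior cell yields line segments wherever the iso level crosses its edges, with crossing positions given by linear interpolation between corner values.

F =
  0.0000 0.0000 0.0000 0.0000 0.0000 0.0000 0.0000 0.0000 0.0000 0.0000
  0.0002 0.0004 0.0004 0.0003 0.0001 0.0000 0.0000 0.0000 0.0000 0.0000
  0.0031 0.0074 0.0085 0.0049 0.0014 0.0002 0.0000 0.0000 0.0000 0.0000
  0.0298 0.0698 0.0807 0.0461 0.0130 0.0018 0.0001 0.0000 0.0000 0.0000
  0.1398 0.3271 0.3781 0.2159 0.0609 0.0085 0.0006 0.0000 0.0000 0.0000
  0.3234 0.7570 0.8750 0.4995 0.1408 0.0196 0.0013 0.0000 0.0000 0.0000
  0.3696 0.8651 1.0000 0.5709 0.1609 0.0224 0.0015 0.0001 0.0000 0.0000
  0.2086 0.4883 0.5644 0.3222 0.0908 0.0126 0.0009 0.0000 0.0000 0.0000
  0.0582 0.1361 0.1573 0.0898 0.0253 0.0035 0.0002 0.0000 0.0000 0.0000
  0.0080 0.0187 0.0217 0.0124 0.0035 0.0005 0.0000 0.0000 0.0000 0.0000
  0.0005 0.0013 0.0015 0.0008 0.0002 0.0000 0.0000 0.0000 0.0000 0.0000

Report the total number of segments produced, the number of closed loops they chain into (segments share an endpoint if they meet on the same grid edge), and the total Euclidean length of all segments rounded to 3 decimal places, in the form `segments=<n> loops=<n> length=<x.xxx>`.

segments=8 loops=1 length=5.707

cell (4,0): code 0100 → (4.993,1.000)–(5.000,0.993)
cell (4,1): code 1100 → (4.756,2.000)–(4.993,1.000)
cell (4,2): code 1000 → (5.000,2.322)–(4.756,2.000)
cell (5,0): code 0110 → (5.000,0.993)–(6.000,0.776)
cell (5,2): code 1001 → (6.000,2.573)–(5.000,2.322)
cell (6,0): code 0010 → (6.000,0.776)–(6.295,1.000)
cell (6,1): code 0011 → (6.295,1.000)–(6.565,2.000)
cell (6,2): code 0001 → (6.565,2.000)–(6.000,2.573)
total: 8 segments, chained into 1 closed loop(s), length Σ = 5.706620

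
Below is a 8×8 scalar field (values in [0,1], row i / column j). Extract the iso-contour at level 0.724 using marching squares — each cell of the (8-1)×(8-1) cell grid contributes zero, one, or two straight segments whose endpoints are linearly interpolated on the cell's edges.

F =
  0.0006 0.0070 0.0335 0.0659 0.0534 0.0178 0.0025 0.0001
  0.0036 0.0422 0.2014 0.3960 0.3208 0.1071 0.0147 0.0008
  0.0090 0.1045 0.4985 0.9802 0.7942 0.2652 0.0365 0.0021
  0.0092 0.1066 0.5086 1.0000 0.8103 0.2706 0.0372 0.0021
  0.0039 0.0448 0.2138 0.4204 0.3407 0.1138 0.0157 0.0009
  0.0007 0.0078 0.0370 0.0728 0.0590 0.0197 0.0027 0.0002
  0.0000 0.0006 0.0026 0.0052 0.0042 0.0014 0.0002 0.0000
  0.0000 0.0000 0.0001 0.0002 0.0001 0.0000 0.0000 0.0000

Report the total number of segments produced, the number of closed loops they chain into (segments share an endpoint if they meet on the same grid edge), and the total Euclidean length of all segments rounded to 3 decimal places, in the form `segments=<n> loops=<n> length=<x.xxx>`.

cell (1,2): code 0100 → (1.561,3.000)–(2.000,2.468)
cell (1,3): code 1100 → (1.852,4.000)–(1.561,3.000)
cell (1,4): code 1000 → (2.000,4.133)–(1.852,4.000)
cell (2,2): code 0110 → (2.000,2.468)–(3.000,2.438)
cell (2,4): code 1001 → (3.000,4.160)–(2.000,4.133)
cell (3,2): code 0010 → (3.000,2.438)–(3.476,3.000)
cell (3,3): code 0011 → (3.476,3.000)–(3.184,4.000)
cell (3,4): code 0001 → (3.184,4.000)–(3.000,4.160)
total: 8 segments, chained into 1 closed loop(s), length Σ = 5.952271

segments=8 loops=1 length=5.952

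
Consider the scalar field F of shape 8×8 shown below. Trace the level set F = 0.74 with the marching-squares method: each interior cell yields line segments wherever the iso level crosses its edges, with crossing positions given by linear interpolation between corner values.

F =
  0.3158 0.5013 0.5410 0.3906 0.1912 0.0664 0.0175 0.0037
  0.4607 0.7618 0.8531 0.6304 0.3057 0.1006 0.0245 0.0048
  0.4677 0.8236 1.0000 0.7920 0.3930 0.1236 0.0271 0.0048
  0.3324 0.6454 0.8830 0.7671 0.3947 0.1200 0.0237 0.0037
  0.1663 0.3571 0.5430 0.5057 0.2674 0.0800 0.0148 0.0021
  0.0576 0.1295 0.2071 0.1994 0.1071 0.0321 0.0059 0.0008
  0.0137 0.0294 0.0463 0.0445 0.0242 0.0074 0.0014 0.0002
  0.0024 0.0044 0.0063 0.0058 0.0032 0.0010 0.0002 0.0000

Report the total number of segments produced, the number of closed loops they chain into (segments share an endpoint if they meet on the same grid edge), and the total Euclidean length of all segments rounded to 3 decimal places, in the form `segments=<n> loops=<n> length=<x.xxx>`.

cell (0,0): code 0100 → (0.916,1.000)–(1.000,0.928)
cell (0,1): code 1100 → (0.638,2.000)–(0.916,1.000)
cell (0,2): code 1000 → (1.000,2.508)–(0.638,2.000)
cell (1,0): code 0110 → (1.000,0.928)–(2.000,0.765)
cell (1,2): code 1101 → (1.678,3.000)–(1.000,2.508)
cell (1,3): code 1000 → (2.000,3.130)–(1.678,3.000)
cell (2,0): code 0010 → (2.000,0.765)–(2.469,1.000)
cell (2,1): code 0111 → (2.469,1.000)–(3.000,1.398)
cell (2,3): code 1001 → (3.000,3.073)–(2.000,3.130)
cell (3,1): code 0010 → (3.000,1.398)–(3.421,2.000)
cell (3,2): code 0011 → (3.421,2.000)–(3.104,3.000)
cell (3,3): code 0001 → (3.104,3.000)–(3.000,3.073)
total: 12 segments, chained into 1 closed loop(s), length Σ = 8.070733

segments=12 loops=1 length=8.071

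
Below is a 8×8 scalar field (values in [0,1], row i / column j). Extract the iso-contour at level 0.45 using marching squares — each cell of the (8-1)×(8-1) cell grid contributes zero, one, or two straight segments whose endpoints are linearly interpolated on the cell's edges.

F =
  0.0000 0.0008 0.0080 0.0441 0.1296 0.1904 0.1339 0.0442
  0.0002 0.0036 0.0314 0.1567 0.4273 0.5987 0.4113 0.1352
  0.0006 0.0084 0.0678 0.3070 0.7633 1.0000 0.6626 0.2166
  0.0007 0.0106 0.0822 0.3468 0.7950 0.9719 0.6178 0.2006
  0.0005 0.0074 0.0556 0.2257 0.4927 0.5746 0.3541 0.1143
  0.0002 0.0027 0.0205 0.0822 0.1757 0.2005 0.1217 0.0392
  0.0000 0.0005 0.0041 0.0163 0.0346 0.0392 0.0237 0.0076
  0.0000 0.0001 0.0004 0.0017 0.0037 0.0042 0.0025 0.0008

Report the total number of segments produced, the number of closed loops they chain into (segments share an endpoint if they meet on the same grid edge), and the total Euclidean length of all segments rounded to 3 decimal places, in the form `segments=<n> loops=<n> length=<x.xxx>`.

segments=14 loops=1 length=10.731

cell (0,4): code 0100 → (0.636,5.000)–(1.000,4.132)
cell (0,5): code 1000 → (1.000,5.793)–(0.636,5.000)
cell (1,3): code 0100 → (1.068,4.000)–(2.000,3.313)
cell (1,4): code 1110 → (1.000,4.132)–(1.068,4.000)
cell (1,5): code 1101 → (1.154,6.000)–(1.000,5.793)
cell (1,6): code 1000 → (2.000,6.477)–(1.154,6.000)
cell (2,3): code 0110 → (2.000,3.313)–(3.000,3.230)
cell (2,6): code 1001 → (3.000,6.402)–(2.000,6.477)
cell (3,3): code 0110 → (3.000,3.230)–(4.000,3.840)
cell (3,5): code 1011 → (4.000,5.565)–(3.636,6.000)
cell (3,6): code 0001 → (3.636,6.000)–(3.000,6.402)
cell (4,3): code 0010 → (4.000,3.840)–(4.135,4.000)
cell (4,4): code 0011 → (4.135,4.000)–(4.333,5.000)
cell (4,5): code 0001 → (4.333,5.000)–(4.000,5.565)
total: 14 segments, chained into 1 closed loop(s), length Σ = 10.730999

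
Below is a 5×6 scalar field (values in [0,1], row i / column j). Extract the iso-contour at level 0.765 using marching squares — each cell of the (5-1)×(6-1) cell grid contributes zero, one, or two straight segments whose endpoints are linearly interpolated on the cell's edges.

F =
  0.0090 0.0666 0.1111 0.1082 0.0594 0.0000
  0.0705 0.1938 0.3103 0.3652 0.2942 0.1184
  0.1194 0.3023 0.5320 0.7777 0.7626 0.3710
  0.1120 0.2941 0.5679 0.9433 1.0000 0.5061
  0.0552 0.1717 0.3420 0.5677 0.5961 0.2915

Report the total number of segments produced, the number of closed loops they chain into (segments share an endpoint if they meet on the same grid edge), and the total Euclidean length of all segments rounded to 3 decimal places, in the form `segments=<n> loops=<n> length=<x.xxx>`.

cell (1,2): code 0100 → (1.969,3.000)–(2.000,2.948)
cell (1,3): code 1000 → (2.000,3.841)–(1.969,3.000)
cell (2,2): code 0110 → (2.000,2.948)–(3.000,2.525)
cell (2,3): code 1101 → (2.010,4.000)–(2.000,3.841)
cell (2,4): code 1000 → (3.000,4.476)–(2.010,4.000)
cell (3,2): code 0010 → (3.000,2.525)–(3.475,3.000)
cell (3,3): code 0011 → (3.475,3.000)–(3.582,4.000)
cell (3,4): code 0001 → (3.582,4.000)–(3.000,4.476)
total: 8 segments, chained into 1 closed loop(s), length Σ = 5.674088

segments=8 loops=1 length=5.674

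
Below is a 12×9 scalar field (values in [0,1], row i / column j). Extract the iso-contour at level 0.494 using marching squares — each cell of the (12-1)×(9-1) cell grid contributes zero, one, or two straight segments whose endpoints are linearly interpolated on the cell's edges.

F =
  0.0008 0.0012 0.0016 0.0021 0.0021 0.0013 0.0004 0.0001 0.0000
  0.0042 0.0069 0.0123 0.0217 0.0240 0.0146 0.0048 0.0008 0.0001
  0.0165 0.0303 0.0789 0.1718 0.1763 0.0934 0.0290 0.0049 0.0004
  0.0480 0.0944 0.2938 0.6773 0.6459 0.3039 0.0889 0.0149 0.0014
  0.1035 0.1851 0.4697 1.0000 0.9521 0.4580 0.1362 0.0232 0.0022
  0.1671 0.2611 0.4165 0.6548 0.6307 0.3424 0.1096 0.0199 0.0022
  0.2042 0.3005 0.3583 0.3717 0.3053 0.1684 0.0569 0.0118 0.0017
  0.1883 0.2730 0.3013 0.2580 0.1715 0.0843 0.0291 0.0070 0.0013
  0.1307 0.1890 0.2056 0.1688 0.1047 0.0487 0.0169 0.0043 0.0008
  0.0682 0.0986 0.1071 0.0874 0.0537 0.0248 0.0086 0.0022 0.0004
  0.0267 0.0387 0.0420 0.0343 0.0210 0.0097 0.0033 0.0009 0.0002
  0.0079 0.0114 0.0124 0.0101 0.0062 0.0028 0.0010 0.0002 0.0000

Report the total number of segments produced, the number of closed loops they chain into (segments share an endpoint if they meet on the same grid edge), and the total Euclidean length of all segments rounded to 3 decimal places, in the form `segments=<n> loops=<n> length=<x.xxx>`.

segments=10 loops=1 length=9.031

cell (2,2): code 0100 → (2.637,3.000)–(3.000,2.522)
cell (2,3): code 1100 → (2.677,4.000)–(2.637,3.000)
cell (2,4): code 1000 → (3.000,4.444)–(2.677,4.000)
cell (3,2): code 0110 → (3.000,2.522)–(4.000,2.046)
cell (3,4): code 1001 → (4.000,4.927)–(3.000,4.444)
cell (4,2): code 0110 → (4.000,2.046)–(5.000,2.325)
cell (4,4): code 1001 → (5.000,4.474)–(4.000,4.927)
cell (5,2): code 0010 → (5.000,2.325)–(5.568,3.000)
cell (5,3): code 0011 → (5.568,3.000)–(5.420,4.000)
cell (5,4): code 0001 → (5.420,4.000)–(5.000,4.474)
total: 10 segments, chained into 1 closed loop(s), length Σ = 9.030792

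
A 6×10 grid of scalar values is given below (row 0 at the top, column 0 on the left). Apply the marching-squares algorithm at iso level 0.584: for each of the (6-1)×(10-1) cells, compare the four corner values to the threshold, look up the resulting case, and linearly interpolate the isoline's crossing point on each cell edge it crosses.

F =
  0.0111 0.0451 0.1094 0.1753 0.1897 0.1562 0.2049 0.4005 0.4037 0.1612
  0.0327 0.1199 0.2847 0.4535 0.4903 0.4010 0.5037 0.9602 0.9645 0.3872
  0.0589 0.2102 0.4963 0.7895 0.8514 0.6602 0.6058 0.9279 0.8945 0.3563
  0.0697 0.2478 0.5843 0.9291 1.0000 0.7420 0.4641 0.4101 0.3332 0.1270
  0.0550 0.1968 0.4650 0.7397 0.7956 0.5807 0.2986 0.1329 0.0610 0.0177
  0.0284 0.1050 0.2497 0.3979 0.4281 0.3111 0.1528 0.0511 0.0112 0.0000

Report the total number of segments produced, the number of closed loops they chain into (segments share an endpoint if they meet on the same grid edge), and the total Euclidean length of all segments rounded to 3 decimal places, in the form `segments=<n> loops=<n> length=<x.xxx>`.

segments=22 loops=1 length=18.901

cell (0,6): code 0100 → (0.328,7.000)–(1.000,6.176)
cell (0,7): code 1100 → (0.322,8.000)–(0.328,7.000)
cell (0,8): code 1000 → (1.000,8.659)–(0.322,8.000)
cell (1,2): code 0100 → (1.388,3.000)–(2.000,2.299)
cell (1,3): code 1100 → (1.259,4.000)–(1.388,3.000)
cell (1,4): code 1100 → (1.706,5.000)–(1.259,4.000)
cell (1,5): code 1100 → (1.786,6.000)–(1.706,5.000)
cell (1,6): code 1110 → (1.000,6.176)–(1.786,6.000)
cell (1,8): code 1001 → (2.000,8.577)–(1.000,8.659)
cell (2,1): code 0100 → (2.997,2.000)–(3.000,1.999)
cell (2,2): code 1110 → (2.000,2.299)–(2.997,2.000)
cell (2,5): code 1011 → (3.000,5.569)–(2.154,6.000)
cell (2,6): code 0011 → (2.154,6.000)–(2.664,7.000)
cell (2,7): code 0011 → (2.664,7.000)–(2.553,8.000)
cell (2,8): code 0001 → (2.553,8.000)–(2.000,8.577)
cell (3,1): code 0010 → (3.000,1.999)–(3.003,2.000)
cell (3,2): code 0111 → (3.003,2.000)–(4.000,2.433)
cell (3,4): code 1011 → (4.000,4.985)–(3.980,5.000)
cell (3,5): code 0001 → (3.980,5.000)–(3.000,5.569)
cell (4,2): code 0010 → (4.000,2.433)–(4.456,3.000)
cell (4,3): code 0011 → (4.456,3.000)–(4.576,4.000)
cell (4,4): code 0001 → (4.576,4.000)–(4.000,4.985)
total: 22 segments, chained into 1 closed loop(s), length Σ = 18.900837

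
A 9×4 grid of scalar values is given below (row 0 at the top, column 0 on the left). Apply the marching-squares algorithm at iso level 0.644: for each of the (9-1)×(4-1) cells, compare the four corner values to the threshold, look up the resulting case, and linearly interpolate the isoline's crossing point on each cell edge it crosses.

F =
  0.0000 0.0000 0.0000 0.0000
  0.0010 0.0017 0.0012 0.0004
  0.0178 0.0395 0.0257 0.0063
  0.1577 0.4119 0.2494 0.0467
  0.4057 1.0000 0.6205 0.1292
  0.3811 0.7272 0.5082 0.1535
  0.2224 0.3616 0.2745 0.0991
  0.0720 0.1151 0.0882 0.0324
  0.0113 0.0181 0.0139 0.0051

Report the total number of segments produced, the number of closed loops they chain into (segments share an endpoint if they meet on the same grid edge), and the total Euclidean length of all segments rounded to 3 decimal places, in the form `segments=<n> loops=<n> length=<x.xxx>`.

segments=6 loops=1 length=4.950

cell (3,0): code 0100 → (3.395,1.000)–(4.000,0.401)
cell (3,1): code 1000 → (4.000,1.938)–(3.395,1.000)
cell (4,0): code 0110 → (4.000,0.401)–(5.000,0.760)
cell (4,1): code 1001 → (5.000,1.380)–(4.000,1.938)
cell (5,0): code 0010 → (5.000,0.760)–(5.228,1.000)
cell (5,1): code 0001 → (5.228,1.000)–(5.000,1.380)
total: 6 segments, chained into 1 closed loop(s), length Σ = 4.949530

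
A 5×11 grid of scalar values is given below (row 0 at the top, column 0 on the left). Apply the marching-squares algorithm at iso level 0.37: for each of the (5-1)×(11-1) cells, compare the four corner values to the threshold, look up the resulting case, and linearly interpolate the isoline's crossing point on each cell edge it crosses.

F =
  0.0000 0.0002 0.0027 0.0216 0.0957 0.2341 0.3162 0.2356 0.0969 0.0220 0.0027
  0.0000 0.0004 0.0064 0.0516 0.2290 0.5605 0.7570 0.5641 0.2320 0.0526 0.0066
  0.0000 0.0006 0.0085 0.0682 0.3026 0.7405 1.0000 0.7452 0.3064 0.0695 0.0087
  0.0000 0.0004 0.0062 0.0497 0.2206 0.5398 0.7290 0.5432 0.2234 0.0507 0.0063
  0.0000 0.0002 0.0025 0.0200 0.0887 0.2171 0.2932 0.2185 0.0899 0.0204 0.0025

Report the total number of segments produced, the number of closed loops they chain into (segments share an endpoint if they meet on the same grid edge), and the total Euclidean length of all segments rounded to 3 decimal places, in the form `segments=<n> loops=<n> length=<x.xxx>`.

segments=12 loops=1 length=11.494

cell (0,4): code 0100 → (0.416,5.000)–(1.000,4.425)
cell (0,5): code 1100 → (0.122,6.000)–(0.416,5.000)
cell (0,6): code 1100 → (0.409,7.000)–(0.122,6.000)
cell (0,7): code 1000 → (1.000,7.584)–(0.409,7.000)
cell (1,4): code 0110 → (1.000,4.425)–(2.000,4.154)
cell (1,7): code 1001 → (2.000,7.855)–(1.000,7.584)
cell (2,4): code 0110 → (2.000,4.154)–(3.000,4.468)
cell (2,7): code 1001 → (3.000,7.542)–(2.000,7.855)
cell (3,4): code 0010 → (3.000,4.468)–(3.526,5.000)
cell (3,5): code 0011 → (3.526,5.000)–(3.824,6.000)
cell (3,6): code 0011 → (3.824,6.000)–(3.533,7.000)
cell (3,7): code 0001 → (3.533,7.000)–(3.000,7.542)
total: 12 segments, chained into 1 closed loop(s), length Σ = 11.494303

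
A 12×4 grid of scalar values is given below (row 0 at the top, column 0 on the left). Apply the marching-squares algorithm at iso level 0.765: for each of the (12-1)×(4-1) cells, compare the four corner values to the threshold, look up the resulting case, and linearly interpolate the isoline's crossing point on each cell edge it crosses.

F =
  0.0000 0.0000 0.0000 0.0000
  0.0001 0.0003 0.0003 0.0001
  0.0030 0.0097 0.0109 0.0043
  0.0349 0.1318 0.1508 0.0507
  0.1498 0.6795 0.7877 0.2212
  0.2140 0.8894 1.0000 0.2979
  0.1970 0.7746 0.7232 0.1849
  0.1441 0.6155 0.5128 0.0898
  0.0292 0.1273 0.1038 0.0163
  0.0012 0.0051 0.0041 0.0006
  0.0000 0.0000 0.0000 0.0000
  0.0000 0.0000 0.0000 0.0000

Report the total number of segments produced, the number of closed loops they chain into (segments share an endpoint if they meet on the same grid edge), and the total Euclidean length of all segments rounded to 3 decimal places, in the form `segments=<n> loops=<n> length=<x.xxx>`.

segments=10 loops=1 length=5.831

cell (3,1): code 0100 → (3.964,2.000)–(4.000,1.790)
cell (3,2): code 1000 → (4.000,2.040)–(3.964,2.000)
cell (4,0): code 0100 → (4.407,1.000)–(5.000,0.816)
cell (4,1): code 1110 → (4.000,1.790)–(4.407,1.000)
cell (4,2): code 1001 → (5.000,2.335)–(4.000,2.040)
cell (5,0): code 0110 → (5.000,0.816)–(6.000,0.983)
cell (5,1): code 1011 → (6.000,1.187)–(5.849,2.000)
cell (5,2): code 0001 → (5.849,2.000)–(5.000,2.335)
cell (6,0): code 0010 → (6.000,0.983)–(6.060,1.000)
cell (6,1): code 0001 → (6.060,1.000)–(6.000,1.187)
total: 10 segments, chained into 1 closed loop(s), length Σ = 5.831092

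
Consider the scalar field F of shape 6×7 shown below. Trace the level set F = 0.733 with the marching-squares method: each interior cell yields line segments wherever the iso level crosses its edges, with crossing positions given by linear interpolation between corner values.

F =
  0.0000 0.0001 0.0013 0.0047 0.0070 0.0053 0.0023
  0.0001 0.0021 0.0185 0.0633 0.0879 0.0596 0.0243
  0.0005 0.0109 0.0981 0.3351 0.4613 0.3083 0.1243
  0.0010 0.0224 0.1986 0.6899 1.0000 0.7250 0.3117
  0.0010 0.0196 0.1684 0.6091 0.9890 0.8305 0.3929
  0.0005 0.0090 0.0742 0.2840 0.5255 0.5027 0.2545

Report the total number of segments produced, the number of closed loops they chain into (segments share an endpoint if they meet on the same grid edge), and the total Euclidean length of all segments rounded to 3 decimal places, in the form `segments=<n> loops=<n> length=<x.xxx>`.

segments=8 loops=1 length=6.408

cell (2,3): code 0100 → (2.504,4.000)–(3.000,3.139)
cell (2,4): code 1000 → (3.000,4.971)–(2.504,4.000)
cell (3,3): code 0110 → (3.000,3.139)–(4.000,3.326)
cell (3,4): code 1101 → (3.076,5.000)–(3.000,4.971)
cell (3,5): code 1000 → (4.000,5.223)–(3.076,5.000)
cell (4,3): code 0010 → (4.000,3.326)–(4.552,4.000)
cell (4,4): code 0011 → (4.552,4.000)–(4.297,5.000)
cell (4,5): code 0001 → (4.297,5.000)–(4.000,5.223)
total: 8 segments, chained into 1 closed loop(s), length Σ = 6.407704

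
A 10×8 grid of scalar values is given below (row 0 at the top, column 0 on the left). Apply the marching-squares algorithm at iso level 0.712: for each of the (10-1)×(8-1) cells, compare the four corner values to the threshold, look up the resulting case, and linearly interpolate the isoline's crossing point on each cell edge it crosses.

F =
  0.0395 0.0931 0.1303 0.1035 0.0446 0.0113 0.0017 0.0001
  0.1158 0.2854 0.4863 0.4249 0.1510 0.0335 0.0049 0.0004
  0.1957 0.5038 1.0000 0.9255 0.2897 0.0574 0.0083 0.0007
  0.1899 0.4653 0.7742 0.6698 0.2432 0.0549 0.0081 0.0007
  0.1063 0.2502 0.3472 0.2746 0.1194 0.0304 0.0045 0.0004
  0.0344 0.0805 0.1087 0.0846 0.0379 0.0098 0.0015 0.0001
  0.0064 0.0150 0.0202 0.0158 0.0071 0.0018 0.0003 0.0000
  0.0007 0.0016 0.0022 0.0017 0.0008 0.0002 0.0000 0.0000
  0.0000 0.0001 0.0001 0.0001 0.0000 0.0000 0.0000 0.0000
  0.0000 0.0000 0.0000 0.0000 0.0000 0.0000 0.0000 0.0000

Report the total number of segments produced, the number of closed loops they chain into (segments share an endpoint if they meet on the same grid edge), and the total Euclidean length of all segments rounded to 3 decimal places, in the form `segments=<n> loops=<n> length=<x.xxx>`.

segments=8 loops=1 length=5.627

cell (1,1): code 0100 → (1.439,2.000)–(2.000,1.420)
cell (1,2): code 1100 → (1.574,3.000)–(1.439,2.000)
cell (1,3): code 1000 → (2.000,3.336)–(1.574,3.000)
cell (2,1): code 0110 → (2.000,1.420)–(3.000,1.799)
cell (2,2): code 1011 → (3.000,2.596)–(2.835,3.000)
cell (2,3): code 0001 → (2.835,3.000)–(2.000,3.336)
cell (3,1): code 0010 → (3.000,1.799)–(3.146,2.000)
cell (3,2): code 0001 → (3.146,2.000)–(3.000,2.596)
total: 8 segments, chained into 1 closed loop(s), length Σ = 5.626596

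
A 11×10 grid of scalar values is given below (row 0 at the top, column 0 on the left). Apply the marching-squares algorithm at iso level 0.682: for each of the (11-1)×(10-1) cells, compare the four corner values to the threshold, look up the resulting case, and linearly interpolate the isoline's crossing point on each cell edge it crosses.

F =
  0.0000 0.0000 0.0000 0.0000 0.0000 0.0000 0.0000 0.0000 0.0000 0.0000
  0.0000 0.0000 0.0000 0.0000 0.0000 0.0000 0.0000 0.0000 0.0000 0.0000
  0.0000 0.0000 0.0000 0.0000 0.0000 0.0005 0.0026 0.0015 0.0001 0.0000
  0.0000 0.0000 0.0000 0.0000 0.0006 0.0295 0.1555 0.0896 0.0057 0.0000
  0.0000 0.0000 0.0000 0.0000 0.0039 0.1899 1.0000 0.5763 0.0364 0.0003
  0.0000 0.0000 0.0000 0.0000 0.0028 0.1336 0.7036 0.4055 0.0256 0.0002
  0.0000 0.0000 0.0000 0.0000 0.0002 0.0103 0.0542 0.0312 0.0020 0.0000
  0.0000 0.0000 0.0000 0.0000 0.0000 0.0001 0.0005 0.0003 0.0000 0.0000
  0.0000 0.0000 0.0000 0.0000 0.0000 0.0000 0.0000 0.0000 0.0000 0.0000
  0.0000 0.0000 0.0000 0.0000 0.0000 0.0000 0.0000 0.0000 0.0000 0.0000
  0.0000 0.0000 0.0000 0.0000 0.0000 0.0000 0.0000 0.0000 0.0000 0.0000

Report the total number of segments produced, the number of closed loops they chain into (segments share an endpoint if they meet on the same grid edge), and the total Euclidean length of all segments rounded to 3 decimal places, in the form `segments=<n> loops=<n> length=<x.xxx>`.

segments=6 loops=1 length=3.783

cell (3,5): code 0100 → (3.623,6.000)–(4.000,5.607)
cell (3,6): code 1000 → (4.000,6.751)–(3.623,6.000)
cell (4,5): code 0110 → (4.000,5.607)–(5.000,5.962)
cell (4,6): code 1001 → (5.000,6.072)–(4.000,6.751)
cell (5,5): code 0010 → (5.000,5.962)–(5.033,6.000)
cell (5,6): code 0001 → (5.033,6.000)–(5.000,6.072)
total: 6 segments, chained into 1 closed loop(s), length Σ = 3.783039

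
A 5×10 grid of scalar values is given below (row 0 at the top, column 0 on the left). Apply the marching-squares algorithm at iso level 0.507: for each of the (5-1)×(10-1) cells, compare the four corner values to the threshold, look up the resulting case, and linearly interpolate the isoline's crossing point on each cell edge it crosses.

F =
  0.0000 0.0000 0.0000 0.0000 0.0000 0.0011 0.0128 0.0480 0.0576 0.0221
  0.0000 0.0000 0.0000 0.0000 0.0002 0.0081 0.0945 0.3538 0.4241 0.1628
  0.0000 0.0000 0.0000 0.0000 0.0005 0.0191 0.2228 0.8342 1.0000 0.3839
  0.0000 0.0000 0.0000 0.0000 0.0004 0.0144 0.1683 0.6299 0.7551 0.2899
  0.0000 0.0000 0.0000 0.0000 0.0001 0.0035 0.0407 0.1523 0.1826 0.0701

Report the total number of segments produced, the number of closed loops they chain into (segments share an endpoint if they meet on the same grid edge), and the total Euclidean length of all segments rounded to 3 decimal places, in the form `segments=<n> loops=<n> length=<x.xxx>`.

segments=8 loops=1 length=7.197

cell (1,6): code 0100 → (1.319,7.000)–(2.000,6.465)
cell (1,7): code 1100 → (1.144,8.000)–(1.319,7.000)
cell (1,8): code 1000 → (2.000,8.800)–(1.144,8.000)
cell (2,6): code 0110 → (2.000,6.465)–(3.000,6.734)
cell (2,8): code 1001 → (3.000,8.533)–(2.000,8.800)
cell (3,6): code 0010 → (3.000,6.734)–(3.257,7.000)
cell (3,7): code 0011 → (3.257,7.000)–(3.433,8.000)
cell (3,8): code 0001 → (3.433,8.000)–(3.000,8.533)
total: 8 segments, chained into 1 closed loop(s), length Σ = 7.196566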